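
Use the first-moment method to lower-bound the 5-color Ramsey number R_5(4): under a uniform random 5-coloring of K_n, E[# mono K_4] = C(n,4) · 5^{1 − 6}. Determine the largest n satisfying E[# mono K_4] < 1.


We need C(n, 4) · 5^{1 − 6} < 1, i.e. C(n, 4) < 5^{6 − 1} = 3125.
Check values of n near the boundary:
  n = 12: C(12, 4) = 495; 495 < 3125? YES
  n = 13: C(13, 4) = 715; 715 < 3125? YES
  n = 14: C(14, 4) = 1001; 1001 < 3125? YES
  n = 15: C(15, 4) = 1365; 1365 < 3125? YES
  n = 16: C(16, 4) = 1820; 1820 < 3125? YES
  n = 17: C(17, 4) = 2380; 2380 < 3125? YES
  n = 18: C(18, 4) = 3060; 3060 < 3125? YES
  n = 19: C(19, 4) = 3876; 3876 < 3125? NO
The largest n with C(n, 4) < 3125 is n = 18 (where E[X] = 612/625 ≈ 0.979200). Hence R_5(4) > 18, i.e. R_5(4) ≥ 19.

Largest n = 18; hence R_5(4) > 18.


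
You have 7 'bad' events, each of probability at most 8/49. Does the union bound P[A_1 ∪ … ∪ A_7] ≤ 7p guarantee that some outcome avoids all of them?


Union bound: P[∪_{i=1}^{7} A_i] ≤ Σ_i P[A_i] ≤ 7·p = 7·(8/49) = 8/7.
Numerically: 8/7 ≈ 1.143.
Is 8/7 < 1? NO.
Since the bound 8/7 is ≥ 1, the union bound is uninformative here; it does NOT by itself certify existence.

7·p = 8/7 ≈ 1.143; existence NOT certified by the union bound.


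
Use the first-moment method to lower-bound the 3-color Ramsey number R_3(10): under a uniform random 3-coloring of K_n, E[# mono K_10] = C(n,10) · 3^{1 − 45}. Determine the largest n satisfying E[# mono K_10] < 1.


We need C(n, 10) · 3^{1 − 45} < 1, i.e. C(n, 10) < 3^{45 − 1} = 984770902183611232881.
Check values of n near the boundary:
  n = 571: C(571, 10) = 937951290893172842001; 937951290893172842001 < 984770902183611232881? YES
  n = 572: C(572, 10) = 954640815642161682606; 954640815642161682606 < 984770902183611232881? YES
  n = 573: C(573, 10) = 971597135635805762226; 971597135635805762226 < 984770902183611232881? YES
  n = 574: C(574, 10) = 988824035203816502691; 988824035203816502691 < 984770902183611232881? NO
  n = 575: C(575, 10) = 1006325345561406175305; 1006325345561406175305 < 984770902183611232881? NO
The largest n with C(n, 10) < 984770902183611232881 is n = 573 (where E[X] = 35985079097622435638/36472996377170786403 ≈ 0.9866). Hence R_3(10) > 573, i.e. R_3(10) ≥ 574.

Largest n = 573; hence R_3(10) > 573.


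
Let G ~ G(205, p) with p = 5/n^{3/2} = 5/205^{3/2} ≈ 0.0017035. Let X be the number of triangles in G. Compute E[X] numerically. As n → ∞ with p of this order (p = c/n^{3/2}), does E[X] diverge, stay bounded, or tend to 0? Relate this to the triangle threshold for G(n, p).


Number of potential triangles: C(205, 3) = 1414910.
Each occurs with probability p³ ≈ (0.0017035)³ ≈ 4.9433076e-09.
By linearity: E[X] = C(205, 3)·p³ ≈ 1414910 · 4.9433076e-09 ≈ 0.00699.
Since α = 3/2 > 1, p = c/n^{3/2} = o(1/n) is below the triangle threshold p ~ 1/n. Asymptotically E[X] ~ (c³/6)·n^{3(1−α)} = (5³/6)·n^{-1.5} → 0, so by Markov's inequality G has no triangles w.h.p.

E[X] ≈ 0.00699; in regime p = Θ(1/n^{3/2}) E[X] tends to 0 (below the triangle threshold p ~ 1/n).


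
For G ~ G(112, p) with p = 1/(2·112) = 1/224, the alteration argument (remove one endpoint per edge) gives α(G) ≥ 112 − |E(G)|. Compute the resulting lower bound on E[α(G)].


E[|E(G)|] = C(112, 2)·p = 6216 · (1/224) = 111/4.
E[α(G)] ≥ n − E[|E(G)|] = 112 − 111/4 = 337/4.
Numerically: ≈ 84.2500.
(This is only a lower bound; the true E[α(G)] may be larger.)

E[α(G)] ≥ 337/4 ≈ 84.2500.


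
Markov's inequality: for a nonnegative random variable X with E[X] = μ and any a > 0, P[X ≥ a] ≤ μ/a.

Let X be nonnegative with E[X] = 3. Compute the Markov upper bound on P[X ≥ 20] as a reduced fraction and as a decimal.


μ = E[X] = 3, a = 20.
Markov: P[X ≥ 20] ≤ μ/a = (3)/20 = 3/20.
Numerically: ≈ 0.1500.
(Since a = 20 > μ = 3.0000, the bound 3/20 is < 1 and informative.)

P[X ≥ 20] ≤ 3/20 ≈ 0.1500.


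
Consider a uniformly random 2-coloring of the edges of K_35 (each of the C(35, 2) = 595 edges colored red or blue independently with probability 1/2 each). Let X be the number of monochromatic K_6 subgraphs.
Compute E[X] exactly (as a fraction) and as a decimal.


Let X = Σ_S X_S over the C(35, 6) = 1623160 subsets S of size 6, where X_S = 1 if the K_6 on S is monochromatic.
For a fixed S, the K_6 on S has C(6, 2) = 15 edges. P[all 15 edges red] = (1/2)^15, and likewise for blue, so P[monochromatic] = 2·(1/2)^15 = 2^{1 − 15} = 1/16384.
Summing: E[X] = C(35, 6) · 2^{1 − 15} = 1623160 · 1/16384 = 202895/2048.
Numerically: E[X] ≈ 99.070.

E[X] = C(35,6)·2^(1−C(6,2)) = 202895/2048 ≈ 99.070.


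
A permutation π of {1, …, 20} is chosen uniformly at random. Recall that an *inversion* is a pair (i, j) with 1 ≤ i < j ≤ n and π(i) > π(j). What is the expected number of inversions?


Write X = Σ X_I over the C(20, 2) = 190 pairs i < j, with X_I the indicator of one inversion.
There are 190 indicators.
For each fixed pair i < j, the values π(i) and π(j) are two distinct elements of {1, …, 20} in uniformly random order; by symmetry P[π(i) > π(j)] = 1/2.
By linearity: E[X] = 190 · (1/2) = C(20, 2) · (1/2) = 190/2 = 95 ≈ 95.00000.

E[X] = 95 = 95.00000.


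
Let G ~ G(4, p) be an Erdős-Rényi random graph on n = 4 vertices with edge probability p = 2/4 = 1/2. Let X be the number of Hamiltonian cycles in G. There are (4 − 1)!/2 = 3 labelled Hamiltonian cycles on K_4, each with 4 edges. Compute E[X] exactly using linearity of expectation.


K_4 has (4 − 1)!/2 = 3 labelled Hamiltonian cycles.
For each such Hamiltonian cycle H, let X_H = 1 if all 4 edges of H are present in G. Then P[X_H = 1] = p^{4} = (1/2)^{4} = 1/16.
By linearity: E[X] = Σ_H E[X_H] = 3 · p^{4} = 3 · 1/16 = 3/16.
Numerically: E[X] ≈ 0.188.

E[X] = 3 · (1/2)^{4} = 3/16 ≈ 0.188.


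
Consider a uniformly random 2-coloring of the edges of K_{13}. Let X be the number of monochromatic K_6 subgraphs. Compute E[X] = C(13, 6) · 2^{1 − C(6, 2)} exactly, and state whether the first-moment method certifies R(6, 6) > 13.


E[X] = C(13, 6) · 2^{1 − 15} = 1716 · 2^{−14} = 1716/16384.
As a reduced fraction: E[X] = 429/4096 ≈ 0.1047363.
Is E[X] < 1? YES.
Since E[X] < 1, there exists a 2-coloring of K_{13} with no monochromatic K_6; hence R(6, 6) > 13.

E[X] = 429/4096 ≈ 0.1047363; E[X] < 1, so R(6, 6) > 13.


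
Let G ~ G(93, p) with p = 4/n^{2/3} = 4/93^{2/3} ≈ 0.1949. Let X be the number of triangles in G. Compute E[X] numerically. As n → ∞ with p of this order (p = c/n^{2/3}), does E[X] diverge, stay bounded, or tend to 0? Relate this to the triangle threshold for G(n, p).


Number of potential triangles: C(93, 3) = 129766.
Each occurs with probability p³ ≈ (0.1949)³ ≈ 7.399699e-03.
By linearity: E[X] = C(93, 3)·p³ ≈ 129766 · 7.399699e-03 ≈ 960.2294.
Since α = 2/3 < 1, p = c/n^{2/3} ≫ 1/n is above the triangle threshold p ~ 1/n. Asymptotically E[X] ~ (c³/6)·n^{3(1−α)} = (4³/6)·n^{1} → ∞; triangles are abundant w.h.p.

E[X] ≈ 960.2294; in regime p = Θ(1/n^{2/3}) E[X] diverges (above the triangle threshold p ~ 1/n).


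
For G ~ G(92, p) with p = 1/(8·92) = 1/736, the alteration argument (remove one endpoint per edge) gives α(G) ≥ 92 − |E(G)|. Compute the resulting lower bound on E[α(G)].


E[|E(G)|] = C(92, 2)·p = 4186 · (1/736) = 91/16.
E[α(G)] ≥ n − E[|E(G)|] = 92 − 91/16 = 1381/16.
Numerically: ≈ 86.31250.
(This is only a lower bound; the true E[α(G)] may be larger.)

E[α(G)] ≥ 1381/16 ≈ 86.31250.


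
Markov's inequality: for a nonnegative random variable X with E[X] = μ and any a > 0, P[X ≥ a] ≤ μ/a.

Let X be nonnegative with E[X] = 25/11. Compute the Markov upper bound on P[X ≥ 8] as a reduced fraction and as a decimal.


μ = E[X] = 25/11, a = 8.
Markov: P[X ≥ 8] ≤ μ/a = (25/11)/8 = 25/88.
Numerically: ≈ 0.284091.
(Since a = 8 > μ = 2.272727, the bound 25/88 is < 1 and informative.)

P[X ≥ 8] ≤ 25/88 ≈ 0.284091.


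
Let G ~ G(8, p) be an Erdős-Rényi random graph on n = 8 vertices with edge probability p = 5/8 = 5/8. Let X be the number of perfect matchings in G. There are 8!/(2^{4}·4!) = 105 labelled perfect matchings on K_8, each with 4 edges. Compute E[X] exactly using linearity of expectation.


K_8 has 8!/(2^{4}·4!) = 105 labelled perfect matchings.
For each such perfect matching H, let X_H = 1 if all 4 edges of H are present in G. Then P[X_H = 1] = p^{4} = (5/8)^{4} = 625/4096.
Summing the indicators: E[X] = Σ_H E[X_H] = 105 · p^{4} = 105 · 625/4096 = 65625/4096.
Numerically: E[X] ≈ 16.0217.

E[X] = 105 · (5/8)^{4} = 65625/4096 ≈ 16.0217.


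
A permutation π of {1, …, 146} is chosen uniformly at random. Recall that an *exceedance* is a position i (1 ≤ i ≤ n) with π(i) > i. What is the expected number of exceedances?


Write X = Σ_{i=1}^{146} X_i, where X_i = 1_{π(i) > i}.
For each fixed i, π(i) is uniform over {1, …, 146} (marginal of a uniform permutation), so P[π(i) > i] = (n − i)/n. Summing: Σ_{i=1}^{146} (n − i)/n = (0 + 1 + … + 145)/146 = 146(146 − 1)/(2·146) = (146 − 1)/2.
Hence E[X] = Σ_{i=1}^{146} (146 − i)/146 = 145/2 ≈ 72.500.

E[X] = 145/2 = 72.500.


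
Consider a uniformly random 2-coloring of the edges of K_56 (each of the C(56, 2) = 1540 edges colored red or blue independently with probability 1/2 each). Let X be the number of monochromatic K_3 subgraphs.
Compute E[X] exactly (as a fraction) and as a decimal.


Let X = Σ_S X_S over the C(56, 3) = 27720 subsets S of size 3, where X_S = 1 if the K_3 on S is monochromatic.
For a fixed S, the K_3 on S has C(3, 2) = 3 edges. P[all 3 edges red] = (1/2)^3, and likewise for blue, so P[monochromatic] = 2·(1/2)^3 = 2^{1 − 3} = 1/4.
Summing: E[X] = C(56, 3) · 2^{1 − 3} = 27720 · 1/4 = 6930.
Numerically: E[X] ≈ 6930.000.

E[X] = C(56,3)·2^(1−C(3,2)) = 6930 ≈ 6930.000.


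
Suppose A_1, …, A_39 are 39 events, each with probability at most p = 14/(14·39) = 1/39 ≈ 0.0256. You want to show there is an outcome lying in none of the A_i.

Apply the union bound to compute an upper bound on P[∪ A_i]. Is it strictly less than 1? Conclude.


Union bound: P[∪_{i=1}^{39} A_i] ≤ Σ_i P[A_i] ≤ 39·p = 39·(1/39) = 1.
Numerically: 1 ≈ 1.0000.
Is 1 < 1? NO.
Since the bound 1 is ≥ 1, the union bound is uninformative here; it does NOT by itself certify existence.

39·p = 1 ≈ 1.0000; existence NOT certified by the union bound.


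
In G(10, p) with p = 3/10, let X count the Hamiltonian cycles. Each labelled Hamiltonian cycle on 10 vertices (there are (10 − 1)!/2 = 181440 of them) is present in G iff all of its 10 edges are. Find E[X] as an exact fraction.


K_10 has (10 − 1)!/2 = 181440 labelled Hamiltonian cycles.
For each such Hamiltonian cycle H, let X_H = 1 if all 10 edges of H are present in G. Then P[X_H = 1] = p^{10} = (3/10)^{10} = 59049/10000000000.
Summing the indicators: E[X] = Σ_H E[X_H] = 181440 · p^{10} = 181440 · 59049/10000000000 = 33480783/31250000.
Numerically: E[X] ≈ 1.07.

E[X] = 181440 · (3/10)^{10} = 33480783/31250000 ≈ 1.07.


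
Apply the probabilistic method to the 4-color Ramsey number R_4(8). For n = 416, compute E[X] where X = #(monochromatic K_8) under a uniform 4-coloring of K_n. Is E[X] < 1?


E[X] = C(416, 8) · 4^{1 − 28} = 20788229335792620 · 4^{−27} = 20788229335792620/18014398509481984.
As a reduced fraction: E[X] = 5197057333948155/4503599627370496 ≈ 1.15398.
Is E[X] < 1? NO.
Since E[X] ≥ 1, the first-moment bound is inconclusive at n = 416; it does NOT by itself certify R_4(8) > 416.

E[X] = 5197057333948155/4503599627370496 ≈ 1.15398; E[X] ≥ 1; first-moment method inconclusive here.


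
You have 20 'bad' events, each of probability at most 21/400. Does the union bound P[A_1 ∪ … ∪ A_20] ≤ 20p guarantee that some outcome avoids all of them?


Union bound: P[∪_{i=1}^{20} A_i] ≤ Σ_i P[A_i] ≤ 20·p = 20·(21/400) = 21/20.
Numerically: 21/20 ≈ 1.0500.
Is 21/20 < 1? NO.
Since the bound 21/20 is ≥ 1, the union bound is uninformative here; it does NOT by itself certify existence.

20·p = 21/20 ≈ 1.0500; existence NOT certified by the union bound.


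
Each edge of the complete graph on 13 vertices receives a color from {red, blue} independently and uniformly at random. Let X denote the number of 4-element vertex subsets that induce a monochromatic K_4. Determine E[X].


Let X = Σ_S X_S over the C(13, 4) = 715 subsets S of size 4, where X_S = 1 if the K_4 on S is monochromatic.
For a fixed S, the K_4 on S has C(4, 2) = 6 edges. P[all 6 edges red] = (1/2)^6, and likewise for blue, so P[monochromatic] = 2·(1/2)^6 = 2^{1 − 6} = 1/32.
Summing: E[X] = C(13, 4) · 2^{1 − 6} = 715 · 1/32 = 715/32.
Numerically: E[X] ≈ 22.3438.

E[X] = C(13,4)·2^(1−C(4,2)) = 715/32 ≈ 22.3438.


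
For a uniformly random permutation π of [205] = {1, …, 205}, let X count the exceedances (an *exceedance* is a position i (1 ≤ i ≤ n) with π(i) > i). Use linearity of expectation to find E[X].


Write X = Σ_{i=1}^{205} X_i, where X_i = 1_{π(i) > i}.
For each fixed i, π(i) is uniform over {1, …, 205} (marginal of a uniform permutation), so P[π(i) > i] = (n − i)/n. Summing: Σ_{i=1}^{205} (n − i)/n = (0 + 1 + … + 204)/205 = 205(205 − 1)/(2·205) = (205 − 1)/2.
Hence E[X] = Σ_{i=1}^{205} (205 − i)/205 = 102 ≈ 102.000.

E[X] = 102 = 102.000.


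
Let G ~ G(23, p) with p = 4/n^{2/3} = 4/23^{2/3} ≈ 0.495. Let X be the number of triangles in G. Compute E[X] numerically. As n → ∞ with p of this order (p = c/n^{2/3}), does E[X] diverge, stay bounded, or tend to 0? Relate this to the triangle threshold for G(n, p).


Number of potential triangles: C(23, 3) = 1771.
Each occurs with probability p³ ≈ (0.495)³ ≈ 1.20983e-01.
By linearity: E[X] = C(23, 3)·p³ ≈ 1771 · 1.20983e-01 ≈ 214.261.
Since α = 2/3 < 1, p = c/n^{2/3} ≫ 1/n is above the triangle threshold p ~ 1/n. Asymptotically E[X] ~ (c³/6)·n^{3(1−α)} = (4³/6)·n^{1} → ∞; triangles are abundant w.h.p.

E[X] ≈ 214.261; in regime p = Θ(1/n^{2/3}) E[X] diverges (above the triangle threshold p ~ 1/n).


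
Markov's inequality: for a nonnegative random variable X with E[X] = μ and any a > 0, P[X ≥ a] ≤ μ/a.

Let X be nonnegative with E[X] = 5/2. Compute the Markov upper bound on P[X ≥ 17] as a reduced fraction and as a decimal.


μ = E[X] = 5/2, a = 17.
Markov: P[X ≥ 17] ≤ μ/a = (5/2)/17 = 5/34.
Numerically: ≈ 0.147059.
(Since a = 17 > μ = 2.500000, the bound 5/34 is < 1 and informative.)

P[X ≥ 17] ≤ 5/34 ≈ 0.147059.


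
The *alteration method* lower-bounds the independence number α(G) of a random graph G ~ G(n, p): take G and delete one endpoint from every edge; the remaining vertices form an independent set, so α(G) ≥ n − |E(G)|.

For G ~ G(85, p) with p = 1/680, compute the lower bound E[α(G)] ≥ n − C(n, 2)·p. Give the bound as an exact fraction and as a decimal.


E[|E(G)|] = C(85, 2)·p = 3570 · (1/680) = 21/4.
E[α(G)] ≥ n − E[|E(G)|] = 85 − 21/4 = 319/4.
Numerically: ≈ 79.750.
(This is only a lower bound; the true E[α(G)] may be larger.)

E[α(G)] ≥ 319/4 ≈ 79.750.


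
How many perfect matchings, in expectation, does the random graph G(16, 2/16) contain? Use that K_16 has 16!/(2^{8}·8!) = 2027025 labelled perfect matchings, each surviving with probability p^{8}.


K_16 has 16!/(2^{8}·8!) = 2027025 labelled perfect matchings.
For each such perfect matching H, let X_H = 1 if all 8 edges of H are present in G. Then P[X_H = 1] = p^{8} = (1/8)^{8} = 1/16777216.
Summing the indicators: E[X] = Σ_H E[X_H] = 2027025 · p^{8} = 2027025 · 1/16777216 = 2027025/16777216.
Numerically: E[X] ≈ 0.12082.

E[X] = 2027025 · (1/8)^{8} = 2027025/16777216 ≈ 0.12082.


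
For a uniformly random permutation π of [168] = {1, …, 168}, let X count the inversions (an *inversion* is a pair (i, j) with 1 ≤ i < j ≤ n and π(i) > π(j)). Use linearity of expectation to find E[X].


Write X = Σ X_I over the C(168, 2) = 14028 pairs i < j, with X_I the indicator of one inversion.
There are 14028 indicators.
For each fixed pair i < j, the values π(i) and π(j) are two distinct elements of {1, …, 168} in uniformly random order; by symmetry P[π(i) > π(j)] = 1/2.
By linearity: E[X] = 14028 · (1/2) = C(168, 2) · (1/2) = 14028/2 = 7014 ≈ 7014.00000.

E[X] = 7014 = 7014.00000.


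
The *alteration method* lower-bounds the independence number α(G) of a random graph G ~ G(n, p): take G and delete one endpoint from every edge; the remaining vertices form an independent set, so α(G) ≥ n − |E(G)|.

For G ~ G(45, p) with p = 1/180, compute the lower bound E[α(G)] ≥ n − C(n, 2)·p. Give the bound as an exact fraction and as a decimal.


E[|E(G)|] = C(45, 2)·p = 990 · (1/180) = 11/2.
E[α(G)] ≥ n − E[|E(G)|] = 45 − 11/2 = 79/2.
Numerically: ≈ 39.50000.
(This is only a lower bound; the true E[α(G)] may be larger.)

E[α(G)] ≥ 79/2 ≈ 39.50000.


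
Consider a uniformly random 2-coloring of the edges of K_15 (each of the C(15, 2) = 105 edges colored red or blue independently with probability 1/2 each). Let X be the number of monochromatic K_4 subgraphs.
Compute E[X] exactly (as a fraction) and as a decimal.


Let X = Σ_S X_S over the C(15, 4) = 1365 subsets S of size 4, where X_S = 1 if the K_4 on S is monochromatic.
For a fixed S, the K_4 on S has C(4, 2) = 6 edges. P[all 6 edges red] = (1/2)^6, and likewise for blue, so P[monochromatic] = 2·(1/2)^6 = 2^{1 − 6} = 1/32.
By linearity: E[X] = C(15, 4) · 2^{1 − 6} = 1365 · 1/32 = 1365/32.
Numerically: E[X] ≈ 42.656.

E[X] = C(15,4)·2^(1−C(4,2)) = 1365/32 ≈ 42.656.


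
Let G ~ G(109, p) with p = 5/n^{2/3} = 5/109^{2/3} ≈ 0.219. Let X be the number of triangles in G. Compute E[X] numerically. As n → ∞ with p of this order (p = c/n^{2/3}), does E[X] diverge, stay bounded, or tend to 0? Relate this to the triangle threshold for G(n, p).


Number of potential triangles: C(109, 3) = 209934.
Each occurs with probability p³ ≈ (0.219)³ ≈ 1.05210e-02.
By linearity: E[X] = C(109, 3)·p³ ≈ 209934 · 1.05210e-02 ≈ 2208.716.
Since α = 2/3 < 1, p = c/n^{2/3} ≫ 1/n is above the triangle threshold p ~ 1/n. Asymptotically E[X] ~ (c³/6)·n^{3(1−α)} = (5³/6)·n^{1} → ∞; triangles are abundant w.h.p.

E[X] ≈ 2208.716; in regime p = Θ(1/n^{2/3}) E[X] diverges (above the triangle threshold p ~ 1/n).


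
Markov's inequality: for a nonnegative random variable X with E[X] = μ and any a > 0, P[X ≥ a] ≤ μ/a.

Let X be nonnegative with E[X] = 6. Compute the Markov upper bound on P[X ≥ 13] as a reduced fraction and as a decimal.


μ = E[X] = 6, a = 13.
Markov: P[X ≥ 13] ≤ μ/a = (6)/13 = 6/13.
Numerically: ≈ 0.46154.
(Since a = 13 > μ = 6.00000, the bound 6/13 is < 1 and informative.)

P[X ≥ 13] ≤ 6/13 ≈ 0.46154.


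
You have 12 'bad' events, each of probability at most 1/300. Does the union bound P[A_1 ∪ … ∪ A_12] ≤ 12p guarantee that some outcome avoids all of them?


Union bound: P[∪_{i=1}^{12} A_i] ≤ Σ_i P[A_i] ≤ 12·p = 12·(1/300) = 1/25.
Numerically: 1/25 ≈ 0.040.
Is 1/25 < 1? YES.
Since P[∪ A_i] ≤ 1/25 < 1, the complement has P[∩ A_i^c] ≥ 1 − 1/25 = 24/25 > 0, so some outcome avoids every A_i.

12·p = 1/25 ≈ 0.040; existence CERTIFIED by the union bound.


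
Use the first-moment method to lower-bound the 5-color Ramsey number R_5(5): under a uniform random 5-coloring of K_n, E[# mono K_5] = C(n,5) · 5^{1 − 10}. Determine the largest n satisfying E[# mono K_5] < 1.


We need C(n, 5) · 5^{1 − 10} < 1, i.e. C(n, 5) < 5^{10 − 1} = 1953125.
Check values of n near the boundary:
  n = 48: C(48, 5) = 1712304; 1712304 < 1953125? YES
  n = 49: C(49, 5) = 1906884; 1906884 < 1953125? YES
  n = 50: C(50, 5) = 2118760; 2118760 < 1953125? NO
The largest n with C(n, 5) < 1953125 is n = 49 (where E[X] = 1906884/1953125 ≈ 0.976). Hence R_5(5) > 49, i.e. R_5(5) ≥ 50.

Largest n = 49; hence R_5(5) > 49.


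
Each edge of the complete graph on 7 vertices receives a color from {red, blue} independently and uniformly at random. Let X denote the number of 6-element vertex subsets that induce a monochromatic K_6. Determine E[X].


Let X = Σ_S X_S over the C(7, 6) = 7 subsets S of size 6, where X_S = 1 if the K_6 on S is monochromatic.
For a fixed S, the K_6 on S has C(6, 2) = 15 edges. P[all 15 edges red] = (1/2)^15, and likewise for blue, so P[monochromatic] = 2·(1/2)^15 = 2^{1 − 15} = 1/16384.
Summing: E[X] = C(7, 6) · 2^{1 − 15} = 7 · 1/16384 = 7/16384.
Numerically: E[X] ≈ 0.000.

E[X] = C(7,6)·2^(1−C(6,2)) = 7/16384 ≈ 0.000.


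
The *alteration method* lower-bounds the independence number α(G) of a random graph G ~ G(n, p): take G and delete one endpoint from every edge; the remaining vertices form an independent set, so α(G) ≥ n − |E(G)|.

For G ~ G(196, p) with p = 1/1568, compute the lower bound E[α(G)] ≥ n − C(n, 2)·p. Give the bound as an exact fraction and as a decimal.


E[|E(G)|] = C(196, 2)·p = 19110 · (1/1568) = 195/16.
E[α(G)] ≥ n − E[|E(G)|] = 196 − 195/16 = 2941/16.
Numerically: ≈ 183.8125.
(This is only a lower bound; the true E[α(G)] may be larger.)

E[α(G)] ≥ 2941/16 ≈ 183.8125.


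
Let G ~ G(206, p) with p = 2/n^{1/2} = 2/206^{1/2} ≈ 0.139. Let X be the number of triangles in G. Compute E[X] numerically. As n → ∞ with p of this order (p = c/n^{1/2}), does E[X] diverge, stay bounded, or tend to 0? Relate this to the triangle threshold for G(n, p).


Number of potential triangles: C(206, 3) = 1435820.
Each occurs with probability p³ ≈ (0.139)³ ≈ 2.70576e-03.
By linearity: E[X] = C(206, 3)·p³ ≈ 1435820 · 2.70576e-03 ≈ 3884.983.
Since α = 1/2 < 1, p = c/n^{1/2} ≫ 1/n is above the triangle threshold p ~ 1/n. Asymptotically E[X] ~ (c³/6)·n^{3(1−α)} = (2³/6)·n^{1.5} → ∞; triangles are abundant w.h.p.

E[X] ≈ 3884.983; in regime p = Θ(1/n^{1/2}) E[X] diverges (above the triangle threshold p ~ 1/n).


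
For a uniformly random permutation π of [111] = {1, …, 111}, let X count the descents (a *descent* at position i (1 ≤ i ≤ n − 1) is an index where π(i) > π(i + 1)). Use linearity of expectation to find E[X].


Write X = Σ X_I over i = 1, …, 110, with X_I the indicator of one descent.
There are 110 indicators.
For each fixed i, the pair (π(i), π(i+1)) is a uniformly random ordered pair of distinct values from {1, …, 111}; by symmetry P[π(i) > π(i+1)] = 1/2.
By linearity: E[X] = 110 · (1/2) = (111 − 1) · (1/2) = 55 ≈ 55.00000.

E[X] = 55 = 55.00000.


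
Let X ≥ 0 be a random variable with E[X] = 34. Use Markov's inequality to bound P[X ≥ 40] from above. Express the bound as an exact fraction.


μ = E[X] = 34, a = 40.
Markov: P[X ≥ 40] ≤ μ/a = (34)/40 = 17/20.
Numerically: ≈ 0.850000.
(Since a = 40 > μ = 34.000000, the bound 17/20 is < 1 and informative.)

P[X ≥ 40] ≤ 17/20 ≈ 0.850000.


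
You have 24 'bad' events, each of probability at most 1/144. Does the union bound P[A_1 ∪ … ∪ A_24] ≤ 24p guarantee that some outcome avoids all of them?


Union bound: P[∪_{i=1}^{24} A_i] ≤ Σ_i P[A_i] ≤ 24·p = 24·(1/144) = 1/6.
Numerically: 1/6 ≈ 0.1667.
Is 1/6 < 1? YES.
Since P[∪ A_i] ≤ 1/6 < 1, the complement has P[∩ A_i^c] ≥ 1 − 1/6 = 5/6 > 0, so some outcome avoids every A_i.

24·p = 1/6 ≈ 0.1667; existence CERTIFIED by the union bound.


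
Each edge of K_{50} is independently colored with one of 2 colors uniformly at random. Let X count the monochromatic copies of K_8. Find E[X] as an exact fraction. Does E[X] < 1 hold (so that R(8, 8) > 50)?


E[X] = C(50, 8) · 2^{1 − 28} = 536878650 · 2^{−27} = 536878650/134217728.
As a reduced fraction: E[X] = 268439325/67108864 ≈ 4.000.
Is E[X] < 1? NO.
Since E[X] ≥ 1, the first-moment bound is inconclusive at n = 50; it does NOT by itself certify R(8, 8) > 50.

E[X] = 268439325/67108864 ≈ 4.000; E[X] ≥ 1; first-moment method inconclusive here.


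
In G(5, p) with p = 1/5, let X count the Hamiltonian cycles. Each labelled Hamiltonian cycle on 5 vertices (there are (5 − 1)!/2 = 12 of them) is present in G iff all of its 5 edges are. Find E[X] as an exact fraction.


K_5 has (5 − 1)!/2 = 12 labelled Hamiltonian cycles.
For each such Hamiltonian cycle H, let X_H = 1 if all 5 edges of H are present in G. Then P[X_H = 1] = p^{5} = (1/5)^{5} = 1/3125.
Summing the indicators: E[X] = Σ_H E[X_H] = 12 · p^{5} = 12 · 1/3125 = 12/3125.
Numerically: E[X] ≈ 0.00384.

E[X] = 12 · (1/5)^{5} = 12/3125 ≈ 0.00384.


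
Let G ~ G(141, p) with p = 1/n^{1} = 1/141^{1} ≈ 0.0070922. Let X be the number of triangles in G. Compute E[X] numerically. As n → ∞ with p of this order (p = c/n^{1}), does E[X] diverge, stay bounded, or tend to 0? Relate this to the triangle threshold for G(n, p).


Number of potential triangles: C(141, 3) = 457310.
Each occurs with probability p³ ≈ (0.0070922)³ ≈ 3.5673249e-07.
By linearity: E[X] = C(141, 3)·p³ ≈ 457310 · 3.5673249e-07 ≈ 0.16314.
Here α = 1, so p = 1/n is exactly at the triangle threshold p ~ 1/n. Asymptotically E[X] → c³/6 = 1³/6 = 1/6 ≈ 0.16667, a bounded constant. In this regime the triangle count is asymptotically Poisson(c³/6).

E[X] ≈ 0.16314; in regime p = Θ(1/n^{1}) E[X] stays bounded (at the triangle threshold p ~ 1/n).


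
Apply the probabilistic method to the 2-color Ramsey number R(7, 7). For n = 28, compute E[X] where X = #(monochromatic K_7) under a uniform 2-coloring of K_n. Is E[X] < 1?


E[X] = C(28, 7) · 2^{1 − 21} = 1184040 · 2^{−20} = 1184040/1048576.
As a reduced fraction: E[X] = 148005/131072 ≈ 1.12919.
Is E[X] < 1? NO.
Since E[X] ≥ 1, the first-moment bound is inconclusive at n = 28; it does NOT by itself certify R(7, 7) > 28.

E[X] = 148005/131072 ≈ 1.12919; E[X] ≥ 1; first-moment method inconclusive here.


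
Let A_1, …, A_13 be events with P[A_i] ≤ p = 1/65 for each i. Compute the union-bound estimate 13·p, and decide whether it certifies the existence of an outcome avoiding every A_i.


Union bound: P[∪_{i=1}^{13} A_i] ≤ Σ_i P[A_i] ≤ 13·p = 13·(1/65) = 1/5.
Numerically: 1/5 ≈ 0.2000000.
Is 1/5 < 1? YES.
Since P[∪ A_i] ≤ 1/5 < 1, the complement has P[∩ A_i^c] ≥ 1 − 1/5 = 4/5 > 0, so some outcome avoids every A_i.

13·p = 1/5 ≈ 0.2000000; existence CERTIFIED by the union bound.


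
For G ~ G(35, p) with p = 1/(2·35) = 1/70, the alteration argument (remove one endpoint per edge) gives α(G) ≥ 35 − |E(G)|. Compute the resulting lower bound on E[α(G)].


E[|E(G)|] = C(35, 2)·p = 595 · (1/70) = 17/2.
E[α(G)] ≥ n − E[|E(G)|] = 35 − 17/2 = 53/2.
Numerically: ≈ 26.500000.
(This is only a lower bound; the true E[α(G)] may be larger.)

E[α(G)] ≥ 53/2 ≈ 26.500000.


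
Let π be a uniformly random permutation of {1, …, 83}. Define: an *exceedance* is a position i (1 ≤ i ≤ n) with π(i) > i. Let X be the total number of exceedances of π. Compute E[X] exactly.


Write X = Σ_{i=1}^{83} X_i, where X_i = 1_{π(i) > i}.
For each fixed i, π(i) is uniform over {1, …, 83} (marginal of a uniform permutation), so P[π(i) > i] = (n − i)/n. Summing: Σ_{i=1}^{83} (n − i)/n = (0 + 1 + … + 82)/83 = 83(83 − 1)/(2·83) = (83 − 1)/2.
Hence E[X] = Σ_{i=1}^{83} (83 − i)/83 = 41 ≈ 41.00000.

E[X] = 41 = 41.00000.


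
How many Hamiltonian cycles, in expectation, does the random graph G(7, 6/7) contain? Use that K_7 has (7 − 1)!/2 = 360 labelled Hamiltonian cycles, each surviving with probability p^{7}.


K_7 has (7 − 1)!/2 = 360 labelled Hamiltonian cycles.
For each such Hamiltonian cycle H, let X_H = 1 if all 7 edges of H are present in G. Then P[X_H = 1] = p^{7} = (6/7)^{7} = 279936/823543.
By linearity of expectation: E[X] = Σ_H E[X_H] = 360 · p^{7} = 360 · 279936/823543 = 100776960/823543.
Numerically: E[X] ≈ 122.37.

E[X] = 360 · (6/7)^{7} = 100776960/823543 ≈ 122.37.


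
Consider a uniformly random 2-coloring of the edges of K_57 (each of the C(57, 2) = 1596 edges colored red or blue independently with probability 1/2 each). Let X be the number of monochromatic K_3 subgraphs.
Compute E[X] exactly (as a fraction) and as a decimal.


Let X = Σ_S X_S over the C(57, 3) = 29260 subsets S of size 3, where X_S = 1 if the K_3 on S is monochromatic.
For a fixed S, the K_3 on S has C(3, 2) = 3 edges. P[all 3 edges red] = (1/2)^3, and likewise for blue, so P[monochromatic] = 2·(1/2)^3 = 2^{1 − 3} = 1/4.
By linearity: E[X] = C(57, 3) · 2^{1 − 3} = 29260 · 1/4 = 7315.
Numerically: E[X] ≈ 7315.000.

E[X] = C(57,3)·2^(1−C(3,2)) = 7315 ≈ 7315.000.


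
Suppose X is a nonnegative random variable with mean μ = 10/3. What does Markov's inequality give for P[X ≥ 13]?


μ = E[X] = 10/3, a = 13.
Markov: P[X ≥ 13] ≤ μ/a = (10/3)/13 = 10/39.
Numerically: ≈ 0.25641.
(Since a = 13 > μ = 3.33333, the bound 10/39 is < 1 and informative.)

P[X ≥ 13] ≤ 10/39 ≈ 0.25641.


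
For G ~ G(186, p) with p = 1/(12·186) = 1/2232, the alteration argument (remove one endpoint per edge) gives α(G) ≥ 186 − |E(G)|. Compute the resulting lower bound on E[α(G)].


E[|E(G)|] = C(186, 2)·p = 17205 · (1/2232) = 185/24.
E[α(G)] ≥ n − E[|E(G)|] = 186 − 185/24 = 4279/24.
Numerically: ≈ 178.29167.
(This is only a lower bound; the true E[α(G)] may be larger.)

E[α(G)] ≥ 4279/24 ≈ 178.29167.


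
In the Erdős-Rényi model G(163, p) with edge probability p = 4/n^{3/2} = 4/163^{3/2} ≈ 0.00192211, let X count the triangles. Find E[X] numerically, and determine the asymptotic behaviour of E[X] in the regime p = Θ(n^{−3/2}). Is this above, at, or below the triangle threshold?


Number of potential triangles: C(163, 3) = 708561.
Each occurs with probability p³ ≈ (0.00192211)³ ≈ 7.10126556e-09.
By linearity: E[X] = C(163, 3)·p³ ≈ 708561 · 7.10126556e-09 ≈ 0.005032.
Since α = 3/2 > 1, p = c/n^{3/2} = o(1/n) is below the triangle threshold p ~ 1/n. Asymptotically E[X] ~ (c³/6)·n^{3(1−α)} = (4³/6)·n^{-1.5} → 0, so by Markov's inequality G has no triangles w.h.p.

E[X] ≈ 0.005032; in regime p = Θ(1/n^{3/2}) E[X] tends to 0 (below the triangle threshold p ~ 1/n).


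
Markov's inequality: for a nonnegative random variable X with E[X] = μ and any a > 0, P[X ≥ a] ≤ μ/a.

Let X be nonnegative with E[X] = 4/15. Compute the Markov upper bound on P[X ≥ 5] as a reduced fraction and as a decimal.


μ = E[X] = 4/15, a = 5.
Markov: P[X ≥ 5] ≤ μ/a = (4/15)/5 = 4/75.
Numerically: ≈ 0.053.
(Since a = 5 > μ = 0.267, the bound 4/75 is < 1 and informative.)

P[X ≥ 5] ≤ 4/75 ≈ 0.053.


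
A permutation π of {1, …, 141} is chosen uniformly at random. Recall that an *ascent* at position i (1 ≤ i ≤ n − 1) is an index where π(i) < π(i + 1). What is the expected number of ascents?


Write X = Σ X_I over i = 1, …, 140, with X_I the indicator of one ascent.
There are 140 indicators.
For each fixed i, the pair (π(i), π(i+1)) is a uniformly random ordered pair of distinct values from {1, …, 141}; by symmetry P[π(i) < π(i+1)] = 1/2.
By linearity: E[X] = 140 · (1/2) = (141 − 1) · (1/2) = 70 ≈ 70.000000.

E[X] = 70 = 70.000000.


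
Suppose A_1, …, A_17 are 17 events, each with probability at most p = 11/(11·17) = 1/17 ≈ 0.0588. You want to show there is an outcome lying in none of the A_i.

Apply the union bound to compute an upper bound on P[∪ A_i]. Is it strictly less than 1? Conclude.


Union bound: P[∪_{i=1}^{17} A_i] ≤ Σ_i P[A_i] ≤ 17·p = 17·(1/17) = 1.
Numerically: 1 ≈ 1.0000.
Is 1 < 1? NO.
Since the bound 1 is ≥ 1, the union bound is uninformative here; it does NOT by itself certify existence.

17·p = 1 ≈ 1.0000; existence NOT certified by the union bound.


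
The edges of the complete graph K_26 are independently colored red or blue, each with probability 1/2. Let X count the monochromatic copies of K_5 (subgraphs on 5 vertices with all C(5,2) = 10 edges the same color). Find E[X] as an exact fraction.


Let X = Σ_S X_S over the C(26, 5) = 65780 subsets S of size 5, where X_S = 1 if the K_5 on S is monochromatic.
For a fixed S, the K_5 on S has C(5, 2) = 10 edges. P[all 10 edges red] = (1/2)^10, and likewise for blue, so P[monochromatic] = 2·(1/2)^10 = 2^{1 − 10} = 1/512.
By linearity: E[X] = C(26, 5) · 2^{1 − 10} = 65780 · 1/512 = 16445/128.
Numerically: E[X] ≈ 128.47656.

E[X] = C(26,5)·2^(1−C(5,2)) = 16445/128 ≈ 128.47656.


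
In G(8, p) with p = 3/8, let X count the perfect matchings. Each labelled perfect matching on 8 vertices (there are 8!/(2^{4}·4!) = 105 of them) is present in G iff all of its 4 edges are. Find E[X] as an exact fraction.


K_8 has 8!/(2^{4}·4!) = 105 labelled perfect matchings.
For each such perfect matching H, let X_H = 1 if all 4 edges of H are present in G. Then P[X_H = 1] = p^{4} = (3/8)^{4} = 81/4096.
Summing the indicators: E[X] = Σ_H E[X_H] = 105 · p^{4} = 105 · 81/4096 = 8505/4096.
Numerically: E[X] ≈ 2.0764.

E[X] = 105 · (3/8)^{4} = 8505/4096 ≈ 2.0764.


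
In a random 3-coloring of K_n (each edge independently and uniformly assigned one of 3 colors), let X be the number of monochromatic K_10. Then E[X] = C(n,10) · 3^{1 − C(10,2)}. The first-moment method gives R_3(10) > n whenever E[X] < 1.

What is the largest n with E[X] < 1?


We need C(n, 10) · 3^{1 − 45} < 1, i.e. C(n, 10) < 3^{45 − 1} = 984770902183611232881.
Check values of n near the boundary:
  n = 567: C(567, 10) = 873787071273467749398; 873787071273467749398 < 984770902183611232881? YES
  n = 568: C(568, 10) = 889446337783744949208; 889446337783744949208 < 984770902183611232881? YES
  n = 569: C(569, 10) = 905357721286137524328; 905357721286137524328 < 984770902183611232881? YES
  n = 570: C(570, 10) = 921524823451961408691; 921524823451961408691 < 984770902183611232881? YES
  n = 571: C(571, 10) = 937951290893172842001; 937951290893172842001 < 984770902183611232881? YES
  n = 572: C(572, 10) = 954640815642161682606; 954640815642161682606 < 984770902183611232881? YES
  n = 573: C(573, 10) = 971597135635805762226; 971597135635805762226 < 984770902183611232881? YES
  n = 574: C(574, 10) = 988824035203816502691; 988824035203816502691 < 984770902183611232881? NO
  n = 575: C(575, 10) = 1006325345561406175305; 1006325345561406175305 < 984770902183611232881? NO
  n = 576: C(576, 10) = 1024104945306307344480; 1024104945306307344480 < 984770902183611232881? NO
The largest n with C(n, 10) < 984770902183611232881 is n = 573 (where E[X] = 35985079097622435638/36472996377170786403 ≈ 0.986623). Hence R_3(10) > 573, i.e. R_3(10) ≥ 574.

Largest n = 573; hence R_3(10) > 573.


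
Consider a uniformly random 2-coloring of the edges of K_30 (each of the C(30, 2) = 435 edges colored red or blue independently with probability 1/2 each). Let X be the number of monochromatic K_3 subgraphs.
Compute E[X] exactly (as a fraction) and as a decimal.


Let X = Σ_S X_S over the C(30, 3) = 4060 subsets S of size 3, where X_S = 1 if the K_3 on S is monochromatic.
For a fixed S, the K_3 on S has C(3, 2) = 3 edges. P[all 3 edges red] = (1/2)^3, and likewise for blue, so P[monochromatic] = 2·(1/2)^3 = 2^{1 − 3} = 1/4.
By linearity: E[X] = C(30, 3) · 2^{1 − 3} = 4060 · 1/4 = 1015.
Numerically: E[X] ≈ 1015.00000.

E[X] = C(30,3)·2^(1−C(3,2)) = 1015 ≈ 1015.00000.


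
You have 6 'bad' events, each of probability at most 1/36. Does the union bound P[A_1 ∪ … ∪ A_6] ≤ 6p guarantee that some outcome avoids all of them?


Union bound: P[∪_{i=1}^{6} A_i] ≤ Σ_i P[A_i] ≤ 6·p = 6·(1/36) = 1/6.
Numerically: 1/6 ≈ 0.1667.
Is 1/6 < 1? YES.
Since P[∪ A_i] ≤ 1/6 < 1, the complement has P[∩ A_i^c] ≥ 1 − 1/6 = 5/6 > 0, so some outcome avoids every A_i.

6·p = 1/6 ≈ 0.1667; existence CERTIFIED by the union bound.


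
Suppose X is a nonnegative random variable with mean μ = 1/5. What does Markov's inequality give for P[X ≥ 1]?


μ = E[X] = 1/5, a = 1.
Markov: P[X ≥ 1] ≤ μ/a = (1/5)/1 = 1/5.
Numerically: ≈ 0.20000.
(Since a = 1 > μ = 0.20000, the bound 1/5 is < 1 and informative.)

P[X ≥ 1] ≤ 1/5 ≈ 0.20000.


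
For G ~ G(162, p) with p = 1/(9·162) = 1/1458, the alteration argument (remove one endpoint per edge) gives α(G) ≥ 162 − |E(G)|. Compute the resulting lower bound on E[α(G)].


E[|E(G)|] = C(162, 2)·p = 13041 · (1/1458) = 161/18.
E[α(G)] ≥ n − E[|E(G)|] = 162 − 161/18 = 2755/18.
Numerically: ≈ 153.056.
(This is only a lower bound; the true E[α(G)] may be larger.)

E[α(G)] ≥ 2755/18 ≈ 153.056.


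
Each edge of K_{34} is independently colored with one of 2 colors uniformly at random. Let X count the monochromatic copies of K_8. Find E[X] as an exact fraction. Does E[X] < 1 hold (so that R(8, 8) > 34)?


E[X] = C(34, 8) · 2^{1 − 28} = 18156204 · 2^{−27} = 18156204/134217728.
As a reduced fraction: E[X] = 4539051/33554432 ≈ 0.135.
Is E[X] < 1? YES.
Since E[X] < 1, there exists a 2-coloring of K_{34} with no monochromatic K_8; hence R(8, 8) > 34.

E[X] = 4539051/33554432 ≈ 0.135; E[X] < 1, so R(8, 8) > 34.


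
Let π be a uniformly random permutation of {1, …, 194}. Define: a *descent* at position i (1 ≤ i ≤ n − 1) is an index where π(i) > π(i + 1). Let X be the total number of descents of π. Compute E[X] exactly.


Write X = Σ X_I over i = 1, …, 193, with X_I the indicator of one descent.
There are 193 indicators.
For each fixed i, the pair (π(i), π(i+1)) is a uniformly random ordered pair of distinct values from {1, …, 194}; by symmetry P[π(i) > π(i+1)] = 1/2.
By linearity: E[X] = 193 · (1/2) = (194 − 1) · (1/2) = 193/2 ≈ 96.500000.

E[X] = 193/2 = 96.500000.


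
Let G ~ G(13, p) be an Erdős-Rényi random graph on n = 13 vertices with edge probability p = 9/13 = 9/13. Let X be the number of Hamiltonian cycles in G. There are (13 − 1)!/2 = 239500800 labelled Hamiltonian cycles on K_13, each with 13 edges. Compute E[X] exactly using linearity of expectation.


K_13 has (13 − 1)!/2 = 239500800 labelled Hamiltonian cycles.
For each such Hamiltonian cycle H, let X_H = 1 if all 13 edges of H are present in G. Then P[X_H = 1] = p^{13} = (9/13)^{13} = 2541865828329/302875106592253.
By linearity of expectation: E[X] = Σ_H E[X_H] = 239500800 · p^{13} = 239500800 · 2541865828329/302875106592253 = 608778899377458163200/302875106592253.
Numerically: E[X] ≈ 2.01e+06.

E[X] = 239500800 · (9/13)^{13} = 608778899377458163200/302875106592253 ≈ 2.01e+06.


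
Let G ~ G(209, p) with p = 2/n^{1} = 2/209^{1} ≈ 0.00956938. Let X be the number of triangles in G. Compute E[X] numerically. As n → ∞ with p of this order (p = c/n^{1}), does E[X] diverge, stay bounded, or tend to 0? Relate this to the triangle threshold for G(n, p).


Number of potential triangles: C(209, 3) = 1499784.
Each occurs with probability p³ ≈ (0.00956938)³ ≈ 8.76296604e-07.
By linearity: E[X] = C(209, 3)·p³ ≈ 1499784 · 8.76296604e-07 ≈ 1.314256.
Here α = 1, so p = 2/n is exactly at the triangle threshold p ~ 1/n. Asymptotically E[X] → c³/6 = 2³/6 = 4/3 ≈ 1.333333, a bounded constant. In this regime the triangle count is asymptotically Poisson(c³/6).

E[X] ≈ 1.314256; in regime p = Θ(1/n^{1}) E[X] stays bounded (at the triangle threshold p ~ 1/n).


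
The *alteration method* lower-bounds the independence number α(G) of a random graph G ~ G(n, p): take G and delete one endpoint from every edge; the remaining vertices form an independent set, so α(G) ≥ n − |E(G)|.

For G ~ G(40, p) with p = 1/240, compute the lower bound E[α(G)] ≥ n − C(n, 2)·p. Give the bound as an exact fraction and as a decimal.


E[|E(G)|] = C(40, 2)·p = 780 · (1/240) = 13/4.
E[α(G)] ≥ n − E[|E(G)|] = 40 − 13/4 = 147/4.
Numerically: ≈ 36.750.
(This is only a lower bound; the true E[α(G)] may be larger.)

E[α(G)] ≥ 147/4 ≈ 36.750.
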